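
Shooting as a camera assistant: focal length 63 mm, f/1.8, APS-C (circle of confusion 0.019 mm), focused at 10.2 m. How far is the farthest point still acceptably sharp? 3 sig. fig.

Hyperfocal distance H = f²/(N·c) + f = 63²/(1.8 × 0.019) + 63 = 3969/0.0342 + 63 ≈ 116115.6 mm ≈ 116.1 m.
Far limit Df = s·(H − f)/(H − s) = 10200 × (116115.6 − 63) / (116115.6 − 10200) = 10200 × 116052.6 / 105915.6 ≈ 11176 mm ≈ 11.2 m.

11.2 m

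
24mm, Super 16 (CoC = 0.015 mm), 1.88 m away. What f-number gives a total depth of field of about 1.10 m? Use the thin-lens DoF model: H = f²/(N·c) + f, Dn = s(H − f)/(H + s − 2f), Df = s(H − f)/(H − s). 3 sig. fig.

Write h = H − f = f²/(N·c). The thin-lens limits are Dn = s·h/(h + (s−f)) and Df = s·h/(h − (s−f)), so DoF = Df − Dn = 2·s·(s−f)·h / (h² − (s−f)²).
That is a quadratic in h: DoF·h² − 2·s·(s−f)·h − DoF·(s−f)² = 0 ⇒ h = (s−f)·(s + √(s² + DoF²)) / DoF = 1856 × (1880 + √(1880² + 1100²)) / 1100 = 1856 × (1880 + 2178.16) / 1100 ≈ 6847.2 mm.
Then N = f²/(c·h) = 24² / (0.015 × 6847.2) = 576 / 102.71 ≈ 5.61.

f/5.61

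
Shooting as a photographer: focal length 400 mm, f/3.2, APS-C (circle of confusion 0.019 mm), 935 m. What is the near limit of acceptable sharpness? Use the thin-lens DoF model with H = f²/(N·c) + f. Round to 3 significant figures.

Hyperfocal distance H = f²/(N·c) + f = 400²/(3.2 × 0.019) + 400 = 160000/0.0608 + 400 ≈ 2631978.9 mm ≈ 2632 m.
Near limit Dn = s·(H − f)/(H + s − 2f) = 935000 × (2631978.9 − 400) / (2631978.9 + 935000 − 2 × 400) = 935000 × 2631578.9 / 3566178.9 ≈ 689962 mm ≈ 690 m.

690 m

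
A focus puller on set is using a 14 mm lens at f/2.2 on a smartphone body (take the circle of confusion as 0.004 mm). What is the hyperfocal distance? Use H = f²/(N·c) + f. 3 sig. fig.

Hyperfocal distance H = f²/(N·c) + f = 14²/(2.2 × 0.004) + 14 = 196/0.0088 + 14 ≈ 22286.7 mm ≈ 22.3 m.

22.3 m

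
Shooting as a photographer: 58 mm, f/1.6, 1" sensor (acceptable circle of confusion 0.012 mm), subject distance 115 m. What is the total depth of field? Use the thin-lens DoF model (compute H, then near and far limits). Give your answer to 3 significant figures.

265 m

Hyperfocal distance H = f²/(N·c) + f = 58²/(1.6 × 0.012) + 58 = 3364/0.0192 + 58 ≈ 175266.3 mm ≈ 175.3 m.
Near limit Dn = s·(H − f)/(H + s − 2f) = 115000 × (175266.3 − 58) / (175266.3 + 115000 − 2 × 58) = 115000 × 175208.3 / 290150.3 ≈ 69443 mm.
Far limit Df = s·(H − f)/(H − s) = 115000 × (175266.3 − 58) / (175266.3 − 115000) = 115000 × 175208.3 / 60266.3 ≈ 334332 mm.
Depth of field = Df − Dn = 334332 − 69443 ≈ 264889 mm ≈ 265 m.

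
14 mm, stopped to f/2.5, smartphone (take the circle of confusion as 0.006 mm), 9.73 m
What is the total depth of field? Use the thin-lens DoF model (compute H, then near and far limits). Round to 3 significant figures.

32.4 m

Hyperfocal distance H = f²/(N·c) + f = 14²/(2.5 × 0.006) + 14 = 196/0.015 + 14 ≈ 13080.7 mm ≈ 13.08 m.
Near limit Dn = s·(H − f)/(H + s − 2f) = 9730 × (13080.7 − 14) / (13080.7 + 9730 − 2 × 14) = 9730 × 13066.7 / 22782.7 ≈ 5580 mm.
Far limit Df = s·(H − f)/(H − s) = 9730 × (13080.7 − 14) / (13080.7 − 9730) = 9730 × 13066.7 / 3350.7 ≈ 37944 mm.
Depth of field = Df − Dn = 37944 − 5580 ≈ 32364 mm ≈ 32.4 m.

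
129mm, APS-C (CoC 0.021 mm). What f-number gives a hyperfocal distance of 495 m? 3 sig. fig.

f/1.60

Rearrange H = f²/(N·c) + f for N: N = f² / ((H − f)·c).
N = 129² / ((495000 − 129) × 0.021) = 16641 / 10392 ≈ 1.60.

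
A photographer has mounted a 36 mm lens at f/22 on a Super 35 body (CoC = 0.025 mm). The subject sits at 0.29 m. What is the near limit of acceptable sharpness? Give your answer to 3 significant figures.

262 mm

Hyperfocal distance H = f²/(N·c) + f = 36²/(22 × 0.025) + 36 = 1296/0.55 + 36 ≈ 2392.4 mm ≈ 2.392 m.
Near limit Dn = s·(H − f)/(H + s − 2f) = 290 × (2392.4 − 36) / (2392.4 + 290 − 2 × 36) = 290 × 2356.4 / 2610.4 ≈ 261.78 mm.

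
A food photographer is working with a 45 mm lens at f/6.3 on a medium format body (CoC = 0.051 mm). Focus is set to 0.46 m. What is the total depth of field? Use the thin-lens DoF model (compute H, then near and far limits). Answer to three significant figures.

Hyperfocal distance H = f²/(N·c) + f = 45²/(6.3 × 0.051) + 45 = 2025/0.3213 + 45 ≈ 6347.5 mm ≈ 6.348 m.
Near limit Dn = s·(H − f)/(H + s − 2f) = 460 × (6347.5 − 45) / (6347.5 + 460 − 2 × 45) = 460 × 6302.5 / 6717.5 ≈ 431.582 mm.
Far limit Df = s·(H − f)/(H − s) = 460 × (6347.5 − 45) / (6347.5 − 460) = 460 × 6302.5 / 5887.5 ≈ 492.425 mm.
Depth of field = Df − Dn = 492.425 − 431.582 ≈ 60.843 mm.

60.8 mm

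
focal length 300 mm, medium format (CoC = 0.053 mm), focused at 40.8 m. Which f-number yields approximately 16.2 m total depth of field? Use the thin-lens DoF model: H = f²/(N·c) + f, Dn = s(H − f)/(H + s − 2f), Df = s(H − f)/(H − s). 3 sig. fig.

f/8.02

Write h = H − f = f²/(N·c). The thin-lens limits are Dn = s·h/(h + (s−f)) and Df = s·h/(h − (s−f)), so DoF = Df − Dn = 2·s·(s−f)·h / (h² − (s−f)²).
That is a quadratic in h: DoF·h² − 2·s·(s−f)·h − DoF·(s−f)² = 0 ⇒ h = (s−f)·(s + √(s² + DoF²)) / DoF = 40500 × (40800 + √(40800² + 16200²)) / 16200 = 40500 × (40800 + 43898.5) / 16200 ≈ 211746 mm.
Then N = f²/(c·h) = 300² / (0.053 × 211746) = 90000 / 11223 ≈ 8.02.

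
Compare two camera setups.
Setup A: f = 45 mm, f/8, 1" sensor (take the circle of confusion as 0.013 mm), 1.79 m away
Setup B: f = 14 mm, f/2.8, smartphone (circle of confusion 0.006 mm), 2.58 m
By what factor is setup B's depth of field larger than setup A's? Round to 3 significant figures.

Setup A: H = 45²/(8×0.013) + 45 ≈ 19516.2 mm; DoF = Df − Dn = 1966.21 − 1642.77 ≈ 323.44 mm.
Setup B: H = 14²/(2.8×0.006) + 14 ≈ 11680.7 mm; DoF = Df − Dn = 3307.5 − 2114.9 ≈ 1192.6 mm.
Ratio = 1192.6 / 323.44 ≈ 3.69.

3.69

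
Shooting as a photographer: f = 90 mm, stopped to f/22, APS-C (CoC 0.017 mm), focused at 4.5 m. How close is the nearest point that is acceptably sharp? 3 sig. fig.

Hyperfocal distance H = f²/(N·c) + f = 90²/(22 × 0.017) + 90 = 8100/0.374 + 90 ≈ 21747.8 mm ≈ 21.75 m.
Near limit Dn = s·(H − f)/(H + s − 2f) = 4500 × (21747.8 − 90) / (21747.8 + 4500 − 2 × 90) = 4500 × 21657.8 / 26067.8 ≈ 3738.7 mm ≈ 3.74 m.

3.74 m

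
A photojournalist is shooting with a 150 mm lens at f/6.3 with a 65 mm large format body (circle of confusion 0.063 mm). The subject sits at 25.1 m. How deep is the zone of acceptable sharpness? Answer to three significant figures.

Hyperfocal distance H = f²/(N·c) + f = 150²/(6.3 × 0.063) + 150 = 22500/0.3969 + 150 ≈ 56839.3 mm ≈ 56.84 m.
Near limit Dn = s·(H − f)/(H + s − 2f) = 25100 × (56839.3 − 150) / (56839.3 + 25100 − 2 × 150) = 25100 × 56689.3 / 81639.3 ≈ 17429 mm.
Far limit Df = s·(H − f)/(H − s) = 25100 × (56839.3 − 150) / (56839.3 − 25100) = 25100 × 56689.3 / 31739.3 ≈ 44831 mm.
Depth of field = Df − Dn = 44831 − 17429 ≈ 27402 mm ≈ 27.4 m.

27.4 m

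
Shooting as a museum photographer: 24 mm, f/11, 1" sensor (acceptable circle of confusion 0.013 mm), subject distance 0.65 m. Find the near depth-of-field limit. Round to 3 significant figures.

0.563 m

Hyperfocal distance H = f²/(N·c) + f = 24²/(11 × 0.013) + 24 = 576/0.143 + 24 ≈ 4052.0 mm ≈ 4.052 m.
Near limit Dn = s·(H − f)/(H + s − 2f) = 650 × (4052.0 − 24) / (4052.0 + 650 − 2 × 24) = 650 × 4028.0 / 4654.0 ≈ 562.57 mm ≈ 0.563 m.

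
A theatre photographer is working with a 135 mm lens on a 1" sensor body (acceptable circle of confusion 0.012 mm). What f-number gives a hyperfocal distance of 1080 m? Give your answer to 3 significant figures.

f/1.41

Rearrange H = f²/(N·c) + f for N: N = f² / ((H − f)·c).
N = 135² / ((1080000 − 135) × 0.012) = 18225 / 12958 ≈ 1.41.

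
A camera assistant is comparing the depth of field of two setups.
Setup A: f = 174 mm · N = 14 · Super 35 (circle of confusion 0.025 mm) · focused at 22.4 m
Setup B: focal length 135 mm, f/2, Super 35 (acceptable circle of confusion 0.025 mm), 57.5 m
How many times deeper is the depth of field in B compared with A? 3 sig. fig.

Setup A: H = 174²/(14×0.025) + 174 ≈ 86676.9 mm; DoF = Df − Dn = 30146 − 17821 ≈ 12325 mm.
Setup B: H = 135²/(2×0.025) + 135 ≈ 364635.0 mm; DoF = Df − Dn = 68240 − 49681 ≈ 18559 mm.
Ratio = 18559 / 12325 ≈ 1.51.

1.51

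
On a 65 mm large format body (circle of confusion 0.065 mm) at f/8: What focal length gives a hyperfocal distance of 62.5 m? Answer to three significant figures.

180 mm

From H = f²/(N·c) + f, with f ≪ H: f ≈ √(H·N·c) = √(62500 × 8 × 0.065) = √32500 ≈ 180.3 mm.
The +f correction barely moves this — solving exactly, f² + N·c·f − N·c·H = 0 ⇒ f = (−N·c + √((N·c)² + 4·N·c·H))/2 = (−0.52 + √130000)/2 ≈ 180.02 mm, so f ≈ 180 mm.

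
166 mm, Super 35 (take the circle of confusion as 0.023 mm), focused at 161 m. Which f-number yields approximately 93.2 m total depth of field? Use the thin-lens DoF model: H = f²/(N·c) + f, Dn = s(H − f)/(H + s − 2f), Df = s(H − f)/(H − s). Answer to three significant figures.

Write h = H − f = f²/(N·c). The thin-lens limits are Dn = s·h/(h + (s−f)) and Df = s·h/(h − (s−f)), so DoF = Df − Dn = 2·s·(s−f)·h / (h² − (s−f)²).
That is a quadratic in h: DoF·h² − 2·s·(s−f)·h − DoF·(s−f)² = 0 ⇒ h = (s−f)·(s + √(s² + DoF²)) / DoF = 160834 × (161000 + √(161000² + 93200²)) / 93200 = 160834 × (161000 + 186030) / 93200 ≈ 598865 mm.
Then N = f²/(c·h) = 166² / (0.023 × 598865) = 27556 / 13774 ≈ 2.00.

f/2.00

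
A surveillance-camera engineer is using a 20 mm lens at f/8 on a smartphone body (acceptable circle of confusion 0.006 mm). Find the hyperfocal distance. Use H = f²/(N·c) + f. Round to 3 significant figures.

Hyperfocal distance H = f²/(N·c) + f = 20²/(8 × 0.006) + 20 = 400/0.048 + 20 ≈ 8353.3 mm ≈ 8.35 m.

8.35 m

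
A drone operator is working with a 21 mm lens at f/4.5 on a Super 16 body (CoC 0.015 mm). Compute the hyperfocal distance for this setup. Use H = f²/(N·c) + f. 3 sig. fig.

Hyperfocal distance H = f²/(N·c) + f = 21²/(4.5 × 0.015) + 21 = 441/0.0675 + 21 ≈ 6554.3 mm ≈ 6.55 m.

6.55 m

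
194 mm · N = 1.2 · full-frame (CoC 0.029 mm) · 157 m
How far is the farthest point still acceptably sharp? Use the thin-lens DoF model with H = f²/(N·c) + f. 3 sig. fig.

Hyperfocal distance H = f²/(N·c) + f = 194²/(1.2 × 0.029) + 194 = 37636/0.0348 + 194 ≈ 1081688.3 mm ≈ 1082 m.
Far limit Df = s·(H − f)/(H − s) = 157000 × (1081688.3 − 194) / (1081688.3 − 157000) = 157000 × 1081494.3 / 924688.3 ≈ 183624 mm ≈ 184 m.

184 m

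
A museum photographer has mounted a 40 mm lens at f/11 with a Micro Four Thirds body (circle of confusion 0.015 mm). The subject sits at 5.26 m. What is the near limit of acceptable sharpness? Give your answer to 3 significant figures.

Hyperfocal distance H = f²/(N·c) + f = 40²/(11 × 0.015) + 40 = 1600/0.165 + 40 ≈ 9737.0 mm ≈ 9.737 m.
Near limit Dn = s·(H − f)/(H + s − 2f) = 5260 × (9737.0 − 40) / (9737.0 + 5260 − 2 × 40) = 5260 × 9697.0 / 14917.0 ≈ 3419.3 mm ≈ 3.42 m.

3.42 m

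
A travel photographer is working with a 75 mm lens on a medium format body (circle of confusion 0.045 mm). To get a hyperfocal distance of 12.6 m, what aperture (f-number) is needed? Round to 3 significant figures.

Rearrange H = f²/(N·c) + f for N: N = f² / ((H − f)·c).
N = 75² / ((12600 − 75) × 0.045) = 5625 / 563.6 ≈ 9.98.

f/9.98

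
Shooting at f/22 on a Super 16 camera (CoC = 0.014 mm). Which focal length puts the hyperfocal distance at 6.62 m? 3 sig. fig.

From H = f²/(N·c) + f, with f ≪ H: f ≈ √(H·N·c) = √(6620 × 22 × 0.014) = √2039.0 ≈ 45.15 mm.
Exact: f² + N·c·f − N·c·H = 0 ⇒ f = (−N·c + √((N·c)² + 4·N·c·H))/2 = (−0.308 + √8155.9)/2 ≈ 45.001 mm ≈ 45.0 mm.

45.0 mm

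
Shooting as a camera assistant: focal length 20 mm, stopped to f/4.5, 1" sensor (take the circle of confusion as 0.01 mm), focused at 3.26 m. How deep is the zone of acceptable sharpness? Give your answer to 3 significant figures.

Hyperfocal distance H = f²/(N·c) + f = 20²/(4.5 × 0.01) + 20 = 400/0.045 + 20 ≈ 8908.9 mm ≈ 8.909 m.
Near limit Dn = s·(H − f)/(H + s − 2f) = 3260 × (8908.9 − 20) / (8908.9 + 3260 − 2 × 20) = 3260 × 8888.9 / 12128.9 ≈ 2389.2 mm.
Far limit Df = s·(H − f)/(H − s) = 3260 × (8908.9 − 20) / (8908.9 − 3260) = 3260 × 8888.9 / 5648.9 ≈ 5129.8 mm.
Depth of field = Df − Dn = 5129.8 − 2389.2 ≈ 2740.6 mm ≈ 2.74 m.

2.74 m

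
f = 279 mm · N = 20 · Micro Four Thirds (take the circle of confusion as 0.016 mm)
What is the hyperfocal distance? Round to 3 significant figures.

244 m

Hyperfocal distance H = f²/(N·c) + f = 279²/(20 × 0.016) + 279 = 77841/0.32 + 279 ≈ 243532.1 mm ≈ 244 m.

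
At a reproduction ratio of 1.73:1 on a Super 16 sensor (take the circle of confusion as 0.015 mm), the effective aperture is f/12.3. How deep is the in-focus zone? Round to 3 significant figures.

0.123 mm

At magnification m, DoF ≈ 2·N_eff·c/m² = 2 × 12.3 × 0.015 / 1.73² = 0.369 / 2.993 ≈ 0.123 mm.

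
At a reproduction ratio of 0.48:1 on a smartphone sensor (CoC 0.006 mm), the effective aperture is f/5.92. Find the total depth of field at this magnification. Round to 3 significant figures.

At magnification m, DoF ≈ 2·N_eff·c/m² = 2 × 5.92 × 0.006 / 0.48² = 0.07104 / 0.2304 ≈ 0.308 mm.

0.308 mm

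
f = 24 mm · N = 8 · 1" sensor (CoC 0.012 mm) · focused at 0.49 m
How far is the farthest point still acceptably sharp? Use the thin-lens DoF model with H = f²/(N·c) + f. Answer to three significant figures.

Hyperfocal distance H = f²/(N·c) + f = 24²/(8 × 0.012) + 24 = 576/0.096 + 24 ≈ 6024.0 mm ≈ 6.024 m.
Far limit Df = s·(H − f)/(H − s) = 490 × (6024.0 − 24) / (6024.0 − 490) = 490 × 6000.0 / 5534.0 ≈ 531.26 mm ≈ 0.531 m.

0.531 m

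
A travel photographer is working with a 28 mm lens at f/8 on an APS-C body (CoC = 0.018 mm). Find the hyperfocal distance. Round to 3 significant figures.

5.47 m

Hyperfocal distance H = f²/(N·c) + f = 28²/(8 × 0.018) + 28 = 784/0.144 + 28 ≈ 5472.4 mm ≈ 5.47 m.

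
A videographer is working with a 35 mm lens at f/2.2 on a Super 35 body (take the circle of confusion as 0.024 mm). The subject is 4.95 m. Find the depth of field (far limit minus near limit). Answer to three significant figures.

Hyperfocal distance H = f²/(N·c) + f = 35²/(2.2 × 0.024) + 35 = 1225/0.0528 + 35 ≈ 23235.8 mm ≈ 23.24 m.
Near limit Dn = s·(H − f)/(H + s − 2f) = 4950 × (23235.8 − 35) / (23235.8 + 4950 − 2 × 35) = 4950 × 23200.8 / 28115.8 ≈ 4084.7 mm.
Far limit Df = s·(H − f)/(H − s) = 4950 × (23235.8 − 35) / (23235.8 − 4950) = 4950 × 23200.8 / 18285.8 ≈ 6280.5 mm.
Depth of field = Df − Dn = 6280.5 − 4084.7 ≈ 2195.8 mm ≈ 2.20 m.

2.20 m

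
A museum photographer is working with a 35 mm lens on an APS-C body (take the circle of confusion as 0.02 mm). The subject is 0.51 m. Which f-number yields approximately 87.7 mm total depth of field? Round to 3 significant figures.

Write h = H − f = f²/(N·c). The thin-lens limits are Dn = s·h/(h + (s−f)) and Df = s·h/(h − (s−f)), so DoF = Df − Dn = 2·s·(s−f)·h / (h² − (s−f)²).
That is a quadratic in h: DoF·h² − 2·s·(s−f)·h − DoF·(s−f)² = 0 ⇒ h = (s−f)·(s + √(s² + DoF²)) / DoF = 475 × (510 + √(510² + 87.7²)) / 87.7 = 475 × (510 + 517.486) / 87.7 ≈ 5565.1 mm.
Then N = f²/(c·h) = 35² / (0.02 × 5565.1) = 1225 / 111.30 ≈ 11.

f/11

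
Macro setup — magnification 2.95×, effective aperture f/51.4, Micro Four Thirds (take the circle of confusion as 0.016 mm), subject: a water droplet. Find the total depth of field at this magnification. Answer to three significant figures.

At magnification m, DoF ≈ 2·N_eff·c/m² = 2 × 51.4 × 0.016 / 2.95² = 1.645 / 8.703 ≈ 0.189 mm.

0.189 mm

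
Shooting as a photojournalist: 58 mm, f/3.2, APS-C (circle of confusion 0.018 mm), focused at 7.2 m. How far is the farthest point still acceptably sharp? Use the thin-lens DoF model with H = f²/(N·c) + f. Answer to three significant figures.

8.20 m

Hyperfocal distance H = f²/(N·c) + f = 58²/(3.2 × 0.018) + 58 = 3364/0.0576 + 58 ≈ 58460.8 mm ≈ 58.46 m.
Far limit Df = s·(H − f)/(H − s) = 7200 × (58460.8 − 58) / (58460.8 − 7200) = 7200 × 58402.8 / 51260.8 ≈ 8203.2 mm ≈ 8.20 m.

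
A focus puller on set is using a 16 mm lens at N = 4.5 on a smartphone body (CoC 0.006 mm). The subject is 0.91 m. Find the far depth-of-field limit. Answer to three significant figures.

Hyperfocal distance H = f²/(N·c) + f = 16²/(4.5 × 0.006) + 16 = 256/0.027 + 16 ≈ 9497.5 mm ≈ 9.497 m.
Far limit Df = s·(H − f)/(H − s) = 910 × (9497.5 − 16) / (9497.5 − 910) = 910 × 9481.5 / 8587.5 ≈ 1004.7 mm ≈ 1.00 m.

1.00 m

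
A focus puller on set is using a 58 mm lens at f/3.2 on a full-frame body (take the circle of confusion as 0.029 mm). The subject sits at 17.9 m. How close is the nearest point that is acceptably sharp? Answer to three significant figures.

Hyperfocal distance H = f²/(N·c) + f = 58²/(3.2 × 0.029) + 58 = 3364/0.0928 + 58 ≈ 36308.0 mm ≈ 36.31 m.
Near limit Dn = s·(H − f)/(H + s − 2f) = 17900 × (36308.0 − 58) / (36308.0 + 17900 − 2 × 58) = 17900 × 36250.0 / 54092.0 ≈ 11996 mm ≈ 12.0 m.

12.0 m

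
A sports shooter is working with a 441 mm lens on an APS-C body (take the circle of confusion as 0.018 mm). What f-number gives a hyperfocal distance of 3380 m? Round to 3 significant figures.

Rearrange H = f²/(N·c) + f for N: N = f² / ((H − f)·c).
N = 441² / ((3380000 − 441) × 0.018) = 194481 / 60832 ≈ 3.20.

f/3.20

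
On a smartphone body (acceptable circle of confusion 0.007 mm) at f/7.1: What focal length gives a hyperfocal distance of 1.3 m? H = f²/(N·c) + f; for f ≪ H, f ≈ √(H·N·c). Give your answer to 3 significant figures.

8.01 mm

From H = f²/(N·c) + f, with f ≪ H: f ≈ √(H·N·c) = √(1300 × 7.1 × 0.007) = √64.610 ≈ 8.038 mm.
Exact: f² + N·c·f − N·c·H = 0 ⇒ f = (−N·c + √((N·c)² + 4·N·c·H))/2 = (−0.0497 + √258.44)/2 ≈ 8.0132 mm ≈ 8.01 mm.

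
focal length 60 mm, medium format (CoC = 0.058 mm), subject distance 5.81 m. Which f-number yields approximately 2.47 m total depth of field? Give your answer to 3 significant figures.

Write h = H − f = f²/(N·c). The thin-lens limits are Dn = s·h/(h + (s−f)) and Df = s·h/(h − (s−f)), so DoF = Df − Dn = 2·s·(s−f)·h / (h² − (s−f)²).
That is a quadratic in h: DoF·h² − 2·s·(s−f)·h − DoF·(s−f)² = 0 ⇒ h = (s−f)·(s + √(s² + DoF²)) / DoF = 5750 × (5810 + √(5810² + 2470²)) / 2470 = 5750 × (5810 + 6313.24) / 2470 ≈ 28222 mm.
Then N = f²/(c·h) = 60² / (0.058 × 28222) = 3600 / 1636.9 ≈ 2.20.

f/2.20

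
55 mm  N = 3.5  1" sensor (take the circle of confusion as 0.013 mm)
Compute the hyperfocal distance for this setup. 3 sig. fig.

Hyperfocal distance H = f²/(N·c) + f = 55²/(3.5 × 0.013) + 55 = 3025/0.0455 + 55 ≈ 66538.5 mm ≈ 66.5 m.

66.5 m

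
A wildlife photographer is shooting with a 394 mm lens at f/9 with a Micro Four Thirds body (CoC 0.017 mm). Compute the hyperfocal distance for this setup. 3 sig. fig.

Hyperfocal distance H = f²/(N·c) + f = 394²/(9 × 0.017) + 394 = 155236/0.153 + 394 ≈ 1015008.4 mm ≈ 1020 m.

1020 m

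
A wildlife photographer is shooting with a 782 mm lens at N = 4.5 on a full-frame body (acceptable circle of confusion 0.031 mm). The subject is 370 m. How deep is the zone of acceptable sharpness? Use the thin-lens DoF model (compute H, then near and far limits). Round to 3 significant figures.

Hyperfocal distance H = f²/(N·c) + f = 782²/(4.5 × 0.031) + 782 = 611524/0.1395 + 782 ≈ 4384466.6 mm ≈ 4384 m.
Near limit Dn = s·(H − f)/(H + s − 2f) = 370000 × (4384466.6 − 782) / (4384466.6 + 370000 − 2 × 782) = 370000 × 4383684.6 / 4752902.6 ≈ 341257 mm.
Far limit Df = s·(H − f)/(H − s) = 370000 × (4384466.6 − 782) / (4384466.6 − 370000) = 370000 × 4383684.6 / 4014466.6 ≈ 404030 mm.
Depth of field = Df − Dn = 404030 − 341257 ≈ 62773 mm ≈ 62.8 m.

62.8 m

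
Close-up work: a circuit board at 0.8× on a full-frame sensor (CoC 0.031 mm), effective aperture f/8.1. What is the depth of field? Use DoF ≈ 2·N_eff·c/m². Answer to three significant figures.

At magnification m, DoF ≈ 2·N_eff·c/m² = 2 × 8.1 × 0.031 / 0.8² = 0.5022 / 0.64 ≈ 0.785 mm.

0.785 mm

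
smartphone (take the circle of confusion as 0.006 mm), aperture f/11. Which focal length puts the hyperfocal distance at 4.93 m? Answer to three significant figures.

From H = f²/(N·c) + f, with f ≪ H: f ≈ √(H·N·c) = √(4930 × 11 × 0.006) = √325.38 ≈ 18.04 mm.
The +f correction barely moves this — solving exactly, f² + N·c·f − N·c·H = 0 ⇒ f = (−N·c + √((N·c)² + 4·N·c·H))/2 = (−0.066 + √1301.5)/2 ≈ 18.005 mm, so f ≈ 18.0 mm.

18.0 mm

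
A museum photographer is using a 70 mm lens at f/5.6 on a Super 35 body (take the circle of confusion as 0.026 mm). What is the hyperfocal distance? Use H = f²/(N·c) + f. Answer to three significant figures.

Hyperfocal distance H = f²/(N·c) + f = 70²/(5.6 × 0.026) + 70 = 4900/0.1456 + 70 ≈ 33723.8 mm ≈ 33.7 m.

33.7 m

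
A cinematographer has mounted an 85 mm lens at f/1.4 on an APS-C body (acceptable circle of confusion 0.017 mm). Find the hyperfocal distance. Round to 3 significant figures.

Hyperfocal distance H = f²/(N·c) + f = 85²/(1.4 × 0.017) + 85 = 7225/0.0238 + 85 ≈ 303656.4 mm ≈ 304 m.

304 m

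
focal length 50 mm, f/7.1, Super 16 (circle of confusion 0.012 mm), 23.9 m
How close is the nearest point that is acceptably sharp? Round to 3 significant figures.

13.2 m

Hyperfocal distance H = f²/(N·c) + f = 50²/(7.1 × 0.012) + 50 = 2500/0.0852 + 50 ≈ 29392.7 mm ≈ 29.39 m.
Near limit Dn = s·(H − f)/(H + s − 2f) = 23900 × (29392.7 − 50) / (29392.7 + 23900 − 2 × 50) = 23900 × 29342.7 / 53192.7 ≈ 13184 mm ≈ 13.2 m.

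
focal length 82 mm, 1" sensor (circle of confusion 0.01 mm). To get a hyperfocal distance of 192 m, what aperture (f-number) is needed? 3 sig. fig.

Rearrange H = f²/(N·c) + f for N: N = f² / ((H − f)·c).
N = 82² / ((192000 − 82) × 0.01) = 6724 / 1919 ≈ 3.50.

f/3.50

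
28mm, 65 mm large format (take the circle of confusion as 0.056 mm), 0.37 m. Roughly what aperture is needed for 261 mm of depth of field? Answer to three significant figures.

f/13

Write h = H − f = f²/(N·c). The thin-lens limits are Dn = s·h/(h + (s−f)) and Df = s·h/(h − (s−f)), so DoF = Df − Dn = 2·s·(s−f)·h / (h² − (s−f)²).
That is a quadratic in h: DoF·h² − 2·s·(s−f)·h − DoF·(s−f)² = 0 ⇒ h = (s−f)·(s + √(s² + DoF²)) / DoF = 342 × (370 + √(370² + 261²)) / 261 = 342 × (370 + 452.792) / 261 ≈ 1078.1 mm.
Then N = f²/(c·h) = 28² / (0.056 × 1078.1) = 784 / 60.376 ≈ 13.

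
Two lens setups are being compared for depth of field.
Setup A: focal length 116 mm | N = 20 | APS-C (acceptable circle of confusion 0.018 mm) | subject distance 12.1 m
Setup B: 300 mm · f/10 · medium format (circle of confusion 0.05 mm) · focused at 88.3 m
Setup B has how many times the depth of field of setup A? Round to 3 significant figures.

13.1

Setup A: H = 116²/(20×0.018) + 116 ≈ 37493.8 mm; DoF = Df − Dn = 17810.3 − 9162.4 ≈ 8647.9 mm.
Setup B: H = 300²/(10×0.05) + 300 ≈ 180300.0 mm; DoF = Df − Dn = 172761 − 59306 ≈ 113455 mm.
Ratio = 113455 / 8647.9 ≈ 13.1.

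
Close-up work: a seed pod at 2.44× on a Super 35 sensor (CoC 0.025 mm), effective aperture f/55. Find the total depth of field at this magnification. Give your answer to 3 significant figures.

At magnification m, DoF ≈ 2·N_eff·c/m² = 2 × 55 × 0.025 / 2.44² = 2.75 / 5.954 ≈ 0.462 mm.

0.462 mm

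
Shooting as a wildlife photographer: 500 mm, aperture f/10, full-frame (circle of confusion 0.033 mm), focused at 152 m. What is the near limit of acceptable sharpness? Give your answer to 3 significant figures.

127 m

Hyperfocal distance H = f²/(N·c) + f = 500²/(10 × 0.033) + 500 = 250000/0.33 + 500 ≈ 758075.8 mm ≈ 758.1 m.
Near limit Dn = s·(H − f)/(H + s − 2f) = 152000 × (758075.8 − 500) / (758075.8 + 152000 − 2 × 500) = 152000 × 757575.8 / 909075.8 ≈ 126669 mm ≈ 127 m.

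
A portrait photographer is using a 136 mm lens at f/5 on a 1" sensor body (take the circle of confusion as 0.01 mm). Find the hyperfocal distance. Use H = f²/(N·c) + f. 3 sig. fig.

370 m

Hyperfocal distance H = f²/(N·c) + f = 136²/(5 × 0.01) + 136 = 18496/0.05 + 136 ≈ 370056.0 mm ≈ 370 m.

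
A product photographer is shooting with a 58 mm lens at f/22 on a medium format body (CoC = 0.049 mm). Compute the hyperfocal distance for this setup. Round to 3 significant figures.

Hyperfocal distance H = f²/(N·c) + f = 58²/(22 × 0.049) + 58 = 3364/1.078 + 58 ≈ 3178.6 mm ≈ 3.18 m.

3.18 m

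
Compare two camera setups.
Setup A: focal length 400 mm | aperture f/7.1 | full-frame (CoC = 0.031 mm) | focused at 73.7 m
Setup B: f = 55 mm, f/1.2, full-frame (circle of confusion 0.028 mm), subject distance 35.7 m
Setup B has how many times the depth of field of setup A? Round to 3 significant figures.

Setup A: H = 400²/(7.1×0.031) + 400 ≈ 727342.3 mm; DoF = Df − Dn = 81965 − 66949 ≈ 15016 mm.
Setup B: H = 55²/(1.2×0.028) + 55 ≈ 90084.8 mm; DoF = Df − Dn = 59099 − 25574 ≈ 33525 mm.
Ratio = 33525 / 15016 ≈ 2.23.

2.23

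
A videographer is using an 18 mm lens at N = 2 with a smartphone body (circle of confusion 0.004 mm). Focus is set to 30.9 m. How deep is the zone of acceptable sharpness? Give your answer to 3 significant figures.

113 m

Hyperfocal distance H = f²/(N·c) + f = 18²/(2 × 0.004) + 18 = 324/0.008 + 18 ≈ 40518.0 mm ≈ 40.52 m.
Near limit Dn = s·(H − f)/(H + s − 2f) = 30900 × (40518.0 − 18) / (40518.0 + 30900 − 2 × 18) = 30900 × 40500.0 / 71382.0 ≈ 17532 mm.
Far limit Df = s·(H − f)/(H − s) = 30900 × (40518.0 − 18) / (40518.0 − 30900) = 30900 × 40500.0 / 9618.0 ≈ 130115 mm.
Depth of field = Df − Dn = 130115 − 17532 ≈ 112583 mm ≈ 113 m.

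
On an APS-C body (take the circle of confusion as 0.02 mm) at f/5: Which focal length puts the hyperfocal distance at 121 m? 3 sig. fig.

110 mm

From H = f²/(N·c) + f, with f ≪ H: f ≈ √(H·N·c) = √(121000 × 5 × 0.02) = √12100 ≈ 110.0 mm.
The +f correction barely moves this — solving exactly, f² + N·c·f − N·c·H = 0 ⇒ f = (−N·c + √((N·c)² + 4·N·c·H))/2 = (−0.1 + √48400)/2 ≈ 109.95 mm, so f ≈ 110 mm.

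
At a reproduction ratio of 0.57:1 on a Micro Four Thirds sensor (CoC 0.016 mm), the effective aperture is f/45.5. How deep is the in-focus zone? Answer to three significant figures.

At magnification m, DoF ≈ 2·N_eff·c/m² = 2 × 45.5 × 0.016 / 0.57² = 1.456 / 0.3249 ≈ 4.48 mm.

4.48 mm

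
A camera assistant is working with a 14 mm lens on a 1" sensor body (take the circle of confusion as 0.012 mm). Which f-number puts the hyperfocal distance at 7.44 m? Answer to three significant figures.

Rearrange H = f²/(N·c) + f for N: N = f² / ((H − f)·c).
N = 14² / ((7440 − 14) × 0.012) = 196 / 89.11 ≈ 2.20.

f/2.20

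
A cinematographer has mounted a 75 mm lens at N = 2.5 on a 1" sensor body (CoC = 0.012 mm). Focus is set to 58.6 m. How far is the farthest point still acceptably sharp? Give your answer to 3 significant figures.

85.2 m

Hyperfocal distance H = f²/(N·c) + f = 75²/(2.5 × 0.012) + 75 = 5625/0.03 + 75 ≈ 187575.0 mm ≈ 187.6 m.
Far limit Df = s·(H − f)/(H − s) = 58600 × (187575.0 − 75) / (187575.0 − 58600) = 58600 × 187500.0 / 128975.0 ≈ 85191 mm ≈ 85.2 m.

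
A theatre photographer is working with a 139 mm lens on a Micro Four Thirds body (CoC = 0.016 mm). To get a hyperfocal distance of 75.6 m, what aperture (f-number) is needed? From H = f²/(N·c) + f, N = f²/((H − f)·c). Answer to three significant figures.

f/16

Rearrange H = f²/(N·c) + f for N: N = f² / ((H − f)·c).
N = 139² / ((75600 − 139) × 0.016) = 19321 / 1207 ≈ 16.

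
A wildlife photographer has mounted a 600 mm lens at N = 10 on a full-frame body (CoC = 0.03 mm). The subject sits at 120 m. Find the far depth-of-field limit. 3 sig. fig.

133 m

Hyperfocal distance H = f²/(N·c) + f = 600²/(10 × 0.03) + 600 = 360000/0.3 + 600 ≈ 1200600.0 mm ≈ 1201 m.
Far limit Df = s·(H − f)/(H − s) = 120000 × (1200600.0 − 600) / (1200600.0 − 120000) = 120000 × 1200000.0 / 1080600.0 ≈ 133259 mm ≈ 133 m.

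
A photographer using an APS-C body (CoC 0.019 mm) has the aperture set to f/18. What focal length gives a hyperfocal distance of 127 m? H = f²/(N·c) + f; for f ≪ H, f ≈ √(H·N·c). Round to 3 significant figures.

208 mm

From H = f²/(N·c) + f, with f ≪ H: f ≈ √(H·N·c) = √(127000 × 18 × 0.019) = √43434 ≈ 208.4 mm.
The +f correction barely moves this — solving exactly, f² + N·c·f − N·c·H = 0 ⇒ f = (−N·c + √((N·c)² + 4·N·c·H))/2 = (−0.342 + √173736)/2 ≈ 208.24 mm, so f ≈ 208 mm.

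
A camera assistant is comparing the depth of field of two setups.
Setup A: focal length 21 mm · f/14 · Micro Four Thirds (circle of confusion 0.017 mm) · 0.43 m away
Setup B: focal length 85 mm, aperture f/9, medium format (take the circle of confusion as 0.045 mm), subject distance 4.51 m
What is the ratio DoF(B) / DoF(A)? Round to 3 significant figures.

11.9

Setup A: H = 21²/(14×0.017) + 21 ≈ 1873.9 mm; DoF = Df − Dn = 551.80 − 352.25 ≈ 199.55 mm.
Setup B: H = 85²/(9×0.045) + 85 ≈ 17924.5 mm; DoF = Df − Dn = 5997.7 − 3613.7 ≈ 2384.0 mm.
Ratio = 2384.0 / 199.55 ≈ 11.9.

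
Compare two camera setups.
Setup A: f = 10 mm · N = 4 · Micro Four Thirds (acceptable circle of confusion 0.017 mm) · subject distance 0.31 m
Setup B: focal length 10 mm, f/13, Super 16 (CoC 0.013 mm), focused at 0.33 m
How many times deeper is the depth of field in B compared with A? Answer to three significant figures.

Setup A: H = 10²/(4×0.017) + 10 ≈ 1480.6 mm; DoF = Df − Dn = 389.45 − 257.48 ≈ 131.97 mm.
Setup B: H = 10²/(13×0.013) + 10 ≈ 601.7 mm; DoF = Df − Dn = 718.64 − 214.17 ≈ 504.47 mm.
Ratio = 504.47 / 131.97 ≈ 3.82.

3.82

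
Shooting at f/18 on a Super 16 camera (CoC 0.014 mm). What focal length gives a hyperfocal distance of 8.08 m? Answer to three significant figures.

From H = f²/(N·c) + f, with f ≪ H: f ≈ √(H·N·c) = √(8080 × 18 × 0.014) = √2036.2 ≈ 45.12 mm.
Exact: f² + N·c·f − N·c·H = 0 ⇒ f = (−N·c + √((N·c)² + 4·N·c·H))/2 = (−0.252 + √8144.7)/2 ≈ 44.998 mm ≈ 45.0 mm.

45.0 mm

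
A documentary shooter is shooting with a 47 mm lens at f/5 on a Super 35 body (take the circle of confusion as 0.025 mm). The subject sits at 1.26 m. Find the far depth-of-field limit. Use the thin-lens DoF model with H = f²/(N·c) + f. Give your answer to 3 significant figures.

Hyperfocal distance H = f²/(N·c) + f = 47²/(5 × 0.025) + 47 = 2209/0.125 + 47 ≈ 17719.0 mm ≈ 17.72 m.
Far limit Df = s·(H − f)/(H − s) = 1260 × (17719.0 − 47) / (17719.0 − 1260) = 1260 × 17672.0 / 16459.0 ≈ 1352.9 mm ≈ 1.35 m.

1.35 m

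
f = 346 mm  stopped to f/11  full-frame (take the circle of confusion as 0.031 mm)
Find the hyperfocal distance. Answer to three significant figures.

351 m

Hyperfocal distance H = f²/(N·c) + f = 346²/(11 × 0.031) + 346 = 119716/0.341 + 346 ≈ 351419.3 mm ≈ 351 m.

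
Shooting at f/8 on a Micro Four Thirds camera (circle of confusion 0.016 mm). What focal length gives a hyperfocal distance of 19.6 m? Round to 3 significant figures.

From H = f²/(N·c) + f, with f ≪ H: f ≈ √(H·N·c) = √(19600 × 8 × 0.016) = √2508.8 ≈ 50.09 mm.
Exact: f² + N·c·f − N·c·H = 0 ⇒ f = (−N·c + √((N·c)² + 4·N·c·H))/2 = (−0.128 + √10035)/2 ≈ 50.024 mm ≈ 50.0 mm.

50.0 mm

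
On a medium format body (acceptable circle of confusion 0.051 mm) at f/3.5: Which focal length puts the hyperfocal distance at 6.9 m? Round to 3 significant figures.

35.0 mm

From H = f²/(N·c) + f, with f ≪ H: f ≈ √(H·N·c) = √(6900 × 3.5 × 0.051) = √1231.6 ≈ 35.09 mm.
Exact: f² + N·c·f − N·c·H = 0 ⇒ f = (−N·c + √((N·c)² + 4·N·c·H))/2 = (−0.1785 + √4926.6)/2 ≈ 35.006 mm ≈ 35.0 mm.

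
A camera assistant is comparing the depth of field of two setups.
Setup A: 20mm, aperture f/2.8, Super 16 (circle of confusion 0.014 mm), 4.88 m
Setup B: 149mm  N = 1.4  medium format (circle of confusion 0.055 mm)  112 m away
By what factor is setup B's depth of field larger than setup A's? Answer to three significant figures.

Setup A: H = 20²/(2.8×0.014) + 20 ≈ 10224.1 mm; DoF = Df − Dn = 9318.0 − 3305.6 ≈ 6012.4 mm.
Setup B: H = 149²/(1.4×0.055) + 149 ≈ 288473.7 mm; DoF = Df − Dn = 182987 − 80695 ≈ 102292 mm.
Ratio = 102292 / 6012.4 ≈ 17.0.

17.0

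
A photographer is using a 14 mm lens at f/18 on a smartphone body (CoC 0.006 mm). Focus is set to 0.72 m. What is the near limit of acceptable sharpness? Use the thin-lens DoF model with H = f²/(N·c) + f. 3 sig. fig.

0.518 m

Hyperfocal distance H = f²/(N·c) + f = 14²/(18 × 0.006) + 14 = 196/0.108 + 14 ≈ 1828.8 mm ≈ 1.829 m.
Near limit Dn = s·(H − f)/(H + s − 2f) = 720 × (1828.8 − 14) / (1828.8 + 720 − 2 × 14) = 720 × 1814.8 / 2520.8 ≈ 518.35 mm ≈ 0.518 m.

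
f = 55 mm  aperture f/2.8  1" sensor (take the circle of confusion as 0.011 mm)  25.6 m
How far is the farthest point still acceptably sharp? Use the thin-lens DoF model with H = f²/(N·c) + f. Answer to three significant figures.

34.6 m

Hyperfocal distance H = f²/(N·c) + f = 55²/(2.8 × 0.011) + 55 = 3025/0.0308 + 55 ≈ 98269.3 mm ≈ 98.27 m.
Far limit Df = s·(H − f)/(H − s) = 25600 × (98269.3 − 55) / (98269.3 − 25600) = 25600 × 98214.3 / 72669.3 ≈ 34599 mm ≈ 34.6 m.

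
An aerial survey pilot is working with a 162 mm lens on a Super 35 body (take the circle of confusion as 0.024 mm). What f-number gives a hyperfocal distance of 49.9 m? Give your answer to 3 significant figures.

Rearrange H = f²/(N·c) + f for N: N = f² / ((H − f)·c).
N = 162² / ((49900 − 162) × 0.024) = 26244 / 1194 ≈ 22.

f/22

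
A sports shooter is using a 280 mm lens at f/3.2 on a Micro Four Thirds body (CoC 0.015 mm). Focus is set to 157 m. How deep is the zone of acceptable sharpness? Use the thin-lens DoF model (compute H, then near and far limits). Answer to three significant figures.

30.4 m

Hyperfocal distance H = f²/(N·c) + f = 280²/(3.2 × 0.015) + 280 = 78400/0.048 + 280 ≈ 1633613.3 mm ≈ 1634 m.
Near limit Dn = s·(H − f)/(H + s − 2f) = 157000 × (1633613.3 − 280) / (1633613.3 + 157000 − 2 × 280) = 157000 × 1633333.3 / 1790053.3 ≈ 143255 mm.
Far limit Df = s·(H − f)/(H − s) = 157000 × (1633613.3 − 280) / (1633613.3 − 157000) = 157000 × 1633333.3 / 1476613.3 ≈ 173663 mm.
Depth of field = Df − Dn = 173663 − 143255 ≈ 30408 mm ≈ 30.4 m.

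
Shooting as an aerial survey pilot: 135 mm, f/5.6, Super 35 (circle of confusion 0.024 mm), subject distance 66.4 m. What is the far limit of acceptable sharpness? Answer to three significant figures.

Hyperfocal distance H = f²/(N·c) + f = 135²/(5.6 × 0.024) + 135 = 18225/0.1344 + 135 ≈ 135737.7 mm ≈ 135.7 m.
Far limit Df = s·(H − f)/(H − s) = 66400 × (135737.7 − 135) / (135737.7 − 66400) = 66400 × 135602.7 / 69337.7 ≈ 129858 mm ≈ 130 m.

130 m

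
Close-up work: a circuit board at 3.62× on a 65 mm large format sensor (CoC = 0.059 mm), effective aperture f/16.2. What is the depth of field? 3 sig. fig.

0.146 mm

At magnification m, DoF ≈ 2·N_eff·c/m² = 2 × 16.2 × 0.059 / 3.62² = 1.912 / 13.1 ≈ 0.146 mm.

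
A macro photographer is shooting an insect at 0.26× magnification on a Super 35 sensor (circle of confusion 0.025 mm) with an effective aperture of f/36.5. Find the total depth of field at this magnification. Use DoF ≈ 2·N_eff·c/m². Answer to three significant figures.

27.0 mm

At magnification m, DoF ≈ 2·N_eff·c/m² = 2 × 36.5 × 0.025 / 0.26² = 1.825 / 0.0676 ≈ 27 mm.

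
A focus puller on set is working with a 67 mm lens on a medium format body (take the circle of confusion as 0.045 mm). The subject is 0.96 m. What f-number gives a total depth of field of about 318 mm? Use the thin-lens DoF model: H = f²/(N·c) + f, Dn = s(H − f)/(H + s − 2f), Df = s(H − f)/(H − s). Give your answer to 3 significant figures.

Write h = H − f = f²/(N·c). The thin-lens limits are Dn = s·h/(h + (s−f)) and Df = s·h/(h − (s−f)), so DoF = Df − Dn = 2·s·(s−f)·h / (h² − (s−f)²).
That is a quadratic in h: DoF·h² − 2·s·(s−f)·h − DoF·(s−f)² = 0 ⇒ h = (s−f)·(s + √(s² + DoF²)) / DoF = 893 × (960 + √(960² + 318²)) / 318 = 893 × (960 + 1011.30) / 318 ≈ 5535.8 mm.
Then N = f²/(c·h) = 67² / (0.045 × 5535.8) = 4489 / 249.11 ≈ 18.

f/18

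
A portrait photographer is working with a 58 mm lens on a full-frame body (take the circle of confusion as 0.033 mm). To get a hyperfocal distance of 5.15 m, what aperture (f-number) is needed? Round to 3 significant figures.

Rearrange H = f²/(N·c) + f for N: N = f² / ((H − f)·c).
N = 58² / ((5150 − 58) × 0.033) = 3364 / 168.0 ≈ 20.

f/20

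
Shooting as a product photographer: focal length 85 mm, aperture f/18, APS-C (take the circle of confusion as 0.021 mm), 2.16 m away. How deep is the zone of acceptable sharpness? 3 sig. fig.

475 mm

Hyperfocal distance H = f²/(N·c) + f = 85²/(18 × 0.021) + 85 = 7225/0.378 + 85 ≈ 19198.8 mm ≈ 19.20 m.
Near limit Dn = s·(H − f)/(H + s − 2f) = 2160 × (19198.8 − 85) / (19198.8 + 2160 − 2 × 85) = 2160 × 19113.8 / 21188.8 ≈ 1948.47 mm.
Far limit Df = s·(H − f)/(H − s) = 2160 × (19198.8 − 85) / (19198.8 − 2160) = 2160 × 19113.8 / 17038.8 ≈ 2423.05 mm.
Depth of field = Df − Dn = 2423.05 − 1948.47 ≈ 474.58 mm.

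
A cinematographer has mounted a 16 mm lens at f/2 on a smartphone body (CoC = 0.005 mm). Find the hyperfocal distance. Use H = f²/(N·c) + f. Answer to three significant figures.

25.6 m

Hyperfocal distance H = f²/(N·c) + f = 16²/(2 × 0.005) + 16 = 256/0.01 + 16 ≈ 25616.0 mm ≈ 25.6 m.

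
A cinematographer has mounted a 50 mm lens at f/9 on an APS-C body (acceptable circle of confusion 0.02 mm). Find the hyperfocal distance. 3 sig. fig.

13.9 m

Hyperfocal distance H = f²/(N·c) + f = 50²/(9 × 0.02) + 50 = 2500/0.18 + 50 ≈ 13938.9 mm ≈ 13.9 m.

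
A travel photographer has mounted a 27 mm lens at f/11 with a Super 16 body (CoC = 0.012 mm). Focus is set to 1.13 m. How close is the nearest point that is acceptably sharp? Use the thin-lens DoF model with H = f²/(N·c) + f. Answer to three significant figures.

0.942 m

Hyperfocal distance H = f²/(N·c) + f = 27²/(11 × 0.012) + 27 = 729/0.132 + 27 ≈ 5549.7 mm ≈ 5.550 m.
Near limit Dn = s·(H − f)/(H + s − 2f) = 1130 × (5549.7 − 27) / (5549.7 + 1130 − 2 × 27) = 1130 × 5522.7 / 6625.7 ≈ 941.89 mm ≈ 0.942 m.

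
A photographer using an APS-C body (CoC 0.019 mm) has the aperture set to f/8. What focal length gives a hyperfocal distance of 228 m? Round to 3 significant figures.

From H = f²/(N·c) + f, with f ≪ H: f ≈ √(H·N·c) = √(228000 × 8 × 0.019) = √34656 ≈ 186.2 mm.
The +f correction barely moves this — solving exactly, f² + N·c·f − N·c·H = 0 ⇒ f = (−N·c + √((N·c)² + 4·N·c·H))/2 = (−0.152 + √138624)/2 ≈ 186.09 mm, so f ≈ 186 mm.

186 mm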